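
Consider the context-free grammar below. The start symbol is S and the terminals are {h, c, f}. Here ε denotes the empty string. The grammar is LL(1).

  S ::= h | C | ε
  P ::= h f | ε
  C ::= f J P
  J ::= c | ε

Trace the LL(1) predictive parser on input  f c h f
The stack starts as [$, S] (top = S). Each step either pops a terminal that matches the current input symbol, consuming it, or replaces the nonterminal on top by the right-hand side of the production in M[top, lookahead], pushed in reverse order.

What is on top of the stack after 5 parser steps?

P

step 1: stack=$ S  input=f c h f $  — expand S ::= C
step 2: stack=$ C  input=f c h f $  — expand C ::= f J P
step 3: stack=$ P J f  input=f c h f $  — match f
step 4: stack=$ P J  input=c h f $  — expand J ::= c
step 5: stack=$ P c  input=c h f $  — match c
Stack after step 5: $ P (top = P).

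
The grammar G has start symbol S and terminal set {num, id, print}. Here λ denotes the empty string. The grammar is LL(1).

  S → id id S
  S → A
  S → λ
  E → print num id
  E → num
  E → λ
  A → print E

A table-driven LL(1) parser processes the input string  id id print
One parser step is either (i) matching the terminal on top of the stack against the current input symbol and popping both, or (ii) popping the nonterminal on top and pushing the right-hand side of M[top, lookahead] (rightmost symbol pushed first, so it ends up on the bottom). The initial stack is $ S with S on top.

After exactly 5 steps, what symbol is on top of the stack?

print

step 1: stack=$ S  input=id id print $  — expand S → id id S
step 2: stack=$ S id id  input=id id print $  — match id
step 3: stack=$ S id  input=id print $  — match id
step 4: stack=$ S  input=print $  — expand S → A
step 5: stack=$ A  input=print $  — expand A → print E
Stack after step 5: $ E print (top = print).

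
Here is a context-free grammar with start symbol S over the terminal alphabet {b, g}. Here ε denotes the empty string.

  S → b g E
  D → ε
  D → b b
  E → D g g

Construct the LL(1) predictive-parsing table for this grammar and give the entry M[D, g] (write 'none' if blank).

FIRST(S): from S→b g E we get {b}. So FIRST(S) = {b}.
FIRST(D): from D→ε we get {ε}; from D→b b we get {b}. So FIRST(D) = {ε, b}.
FIRST(E): from E→D g g we get {b, g}. So FIRST(E) = {b, g}.
FOLLOW(S) includes $ since S is the start symbol.
FOLLOW(D): in E→D g g, D is followed by g g with FIRST {g}. Thus FOLLOW(D) = {g}.
For D → ε: FIRST(ε) = {ε}, so it goes in M[D, t] for t ∈ {}; since ε ∈ FIRST, also for every t ∈ FOLLOW(D) = {g}.
For D → b b: FIRST(b b) = {b}, so it goes in M[D, t] for t ∈ {b}.

D → ε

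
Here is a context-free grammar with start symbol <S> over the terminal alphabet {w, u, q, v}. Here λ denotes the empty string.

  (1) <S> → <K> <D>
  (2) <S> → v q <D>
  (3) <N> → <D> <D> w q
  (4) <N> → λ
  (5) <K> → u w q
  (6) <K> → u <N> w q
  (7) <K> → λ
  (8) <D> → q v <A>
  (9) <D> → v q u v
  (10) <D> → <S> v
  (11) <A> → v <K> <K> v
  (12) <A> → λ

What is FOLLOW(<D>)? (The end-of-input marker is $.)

FIRST(<K>): from <K>→u w q we get {u}; from <K>→u <N> w q we get {u}; from <K>→λ we get {λ}. So FIRST(<K>) = {λ, u}.
FIRST(<A>): from <A>→v <K> <K> v we get {v}; from <A>→λ we get {λ}. So FIRST(<A>) = {λ, v}.
FIRST(<S>): from <S>→<K> <D> we get {q, u, v}; from <S>→v q <D> we get {v}. So FIRST(<S>) = {q, u, v}.
FIRST(<D>): from <D>→q v <A> we get {q}; from <D>→v q u v we get {v}; from <D>→<S> v we get {q, u, v}. So FIRST(<D>) = {q, u, v}.
FIRST(<N>): from <N>→<D> <D> w q we get {q, u, v}; from <N>→λ we get {λ}. So FIRST(<N>) = {λ, q, u, v}.
FOLLOW(<S>) includes $ since <S> is the start symbol.
FOLLOW(<S>): in <D>→<S> v, <S> is followed by v with FIRST {v}. Thus FOLLOW(<S>) = {$, v}.
FOLLOW(<N>): in <K>→u <N> w q, <N> is followed by w q with FIRST {w}. Thus FOLLOW(<N>) = {w}.
FOLLOW(<K>): in <S>→<K> <D>, <K> is followed by <D> with FIRST {q, u, v}; in <A>→v <K> <K> v (occurrence 1), <K> is followed by <K> v with FIRST {u, v}; in <A>→v <K> <K> v (occurrence 2), <K> is followed by v with FIRST {v}. Thus FOLLOW(<K>) = {q, u, v}.
FOLLOW(<D>): in <S>→<K> <D>, the suffix after <D> is empty, so FOLLOW(<D>) ⊇ FOLLOW(<S>) = {$, v}; in <S>→v q <D>, the suffix after <D> is empty, so FOLLOW(<D>) ⊇ FOLLOW(<S>) = {$, v}; in <N>→<D> <D> w q (occurrence 1), <D> is followed by <D> w q with FIRST {q, u, v}; in <N>→<D> <D> w q (occurrence 2), <D> is followed by w q with FIRST {w}. Thus FOLLOW(<D>) = {$, q, u, v, w}.
FOLLOW(<A>): in <D>→q v <A>, the suffix after <A> is empty, so FOLLOW(<A>) ⊇ FOLLOW(<D>) = {$, q, u, v, w}. Thus FOLLOW(<A>) = {$, q, u, v, w}.

{$, q, u, v, w}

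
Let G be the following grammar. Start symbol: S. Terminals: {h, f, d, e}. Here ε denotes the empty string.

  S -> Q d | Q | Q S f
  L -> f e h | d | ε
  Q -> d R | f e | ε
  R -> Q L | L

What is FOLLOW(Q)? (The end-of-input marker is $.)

FIRST(L) = {ε, d, f}
FIRST(Q) = {ε, d, f}
FIRST(S) = {ε, d, f}  (via Q d, Q, Q S f)
FIRST(R) = {ε, d, f}  (via Q L, L)
FOLLOW(S) includes $ since S is the start symbol.
FOLLOW(S): in S->Q S f, S is followed by f with FIRST {f}. Thus FOLLOW(S) = {$, f}.
FOLLOW(L): in R->Q L, the suffix after L is empty, so FOLLOW(L) ⊇ FOLLOW(R) = {$, d, f}; in R->L, the suffix after L is empty, so FOLLOW(L) ⊇ FOLLOW(R) = {$, d, f}. Thus FOLLOW(L) = {$, d, f}.
FOLLOW(Q): in S->Q d, Q is followed by d with FIRST {d}; in S->Q, the suffix after Q is empty, so FOLLOW(Q) ⊇ FOLLOW(S) = {$, f}; in S->Q S f, Q is followed by S f with FIRST {d, f}; in R->Q L, Q is followed by L with FIRST {ε, d, f}; in R->Q L, the suffix after Q is nullable, so FOLLOW(Q) ⊇ FOLLOW(R) = {$, d, f}. Thus FOLLOW(Q) = {$, d, f}.
FOLLOW(R): in Q->d R, the suffix after R is empty, so FOLLOW(R) ⊇ FOLLOW(Q) = {$, d, f}. Thus FOLLOW(R) = {$, d, f}.

{$, d, f}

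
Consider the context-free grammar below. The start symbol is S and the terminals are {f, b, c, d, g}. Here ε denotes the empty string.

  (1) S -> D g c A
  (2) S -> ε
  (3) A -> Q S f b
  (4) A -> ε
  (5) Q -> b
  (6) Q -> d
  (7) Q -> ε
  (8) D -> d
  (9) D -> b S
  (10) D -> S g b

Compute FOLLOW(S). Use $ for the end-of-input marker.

{$, f, g}

FIRST(Q) = {ε, b, d}
FIRST(S) = {ε, b, d, g}  (via D g c A)
FIRST(A) = {ε, b, d, f, g}  (via Q S f b)
FIRST(D) = {b, d, g}  (via S g b)
FOLLOW(S) includes $ since S is the start symbol.
FOLLOW(Q): in A->Q S f b, Q is followed by S f b with FIRST {b, d, f, g}. Thus FOLLOW(Q) = {b, d, f, g}.
FOLLOW(D): in S->D g c A, D is followed by g c A with FIRST {g}. Thus FOLLOW(D) = {g}.
FOLLOW(S): in A->Q S f b, S is followed by f b with FIRST {f}; in D->b S, the suffix after S is empty, so FOLLOW(S) ⊇ FOLLOW(D) = {g}; in D->S g b, S is followed by g b with FIRST {g}. Thus FOLLOW(S) = {$, f, g}.
FOLLOW(A): in S->D g c A, the suffix after A is empty, so FOLLOW(A) ⊇ FOLLOW(S) = {$, f, g}. Thus FOLLOW(A) = {$, f, g}.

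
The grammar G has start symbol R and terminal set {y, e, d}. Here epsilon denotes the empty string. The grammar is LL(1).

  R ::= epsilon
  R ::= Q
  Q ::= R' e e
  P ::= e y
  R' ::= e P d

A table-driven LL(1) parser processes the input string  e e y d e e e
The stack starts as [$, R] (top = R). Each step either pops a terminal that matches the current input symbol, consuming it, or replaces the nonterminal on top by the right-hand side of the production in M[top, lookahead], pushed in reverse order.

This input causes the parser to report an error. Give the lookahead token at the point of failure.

step 1: stack=$ R  input=e e y d e e e $  — expand R ::= Q
step 2: stack=$ Q  input=e e y d e e e $  — expand Q ::= R' e e
step 3: stack=$ e e R'  input=e e y d e e e $  — expand R' ::= e P d
step 4: stack=$ e e d P e  input=e e y d e e e $  — match e
step 5: stack=$ e e d P  input=e y d e e e $  — expand P ::= e y
step 6: stack=$ e e d y e  input=e y d e e e $  — match e
step 7: stack=$ e e d y  input=y d e e e $  — match y
step 8: stack=$ e e d  input=d e e e $  — match d
step 9: stack=$ e e  input=e e e $  — match e
step 10: stack=$ e  input=e e $  — match e
step 11: stack=$  input=e $  — error: stack empty but input remains

e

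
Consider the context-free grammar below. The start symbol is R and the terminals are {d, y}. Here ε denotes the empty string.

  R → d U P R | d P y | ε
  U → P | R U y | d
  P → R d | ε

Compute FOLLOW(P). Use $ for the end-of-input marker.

FIRST(R) = {ε, d}
FIRST(P) = {ε, d}  (via R d)
FIRST(U) = {ε, d, y}  (via P, R U y)
FOLLOW(R) includes $ since R is the start symbol.
FOLLOW(R): in R→d U P R, the suffix after R is empty (adds nothing new); in U→R U y, R is followed by U y with FIRST {d, y}; in P→R d, R is followed by d with FIRST {d}. Thus FOLLOW(R) = {$, d, y}.
FOLLOW(U): in R→d U P R, U is followed by P R with FIRST {ε, d}; in R→d U P R, the suffix after U is nullable, so FOLLOW(U) ⊇ FOLLOW(R) = {$, d, y}; in U→R U y, U is followed by y with FIRST {y}. Thus FOLLOW(U) = {$, d, y}.
FOLLOW(P): in R→d U P R, P is followed by R with FIRST {ε, d}; in R→d U P R, the suffix after P is nullable, so FOLLOW(P) ⊇ FOLLOW(R) = {$, d, y}; in R→d P y, P is followed by y with FIRST {y}; in U→P, the suffix after P is empty, so FOLLOW(P) ⊇ FOLLOW(U) = {$, d, y}. Thus FOLLOW(P) = {$, d, y}.

{$, d, y}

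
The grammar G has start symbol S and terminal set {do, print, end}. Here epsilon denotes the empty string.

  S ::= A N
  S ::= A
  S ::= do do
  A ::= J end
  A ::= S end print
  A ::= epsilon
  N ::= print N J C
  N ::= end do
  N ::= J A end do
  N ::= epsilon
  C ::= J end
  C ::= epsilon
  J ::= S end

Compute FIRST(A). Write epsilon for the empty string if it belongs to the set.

{epsilon, do, end, print}

FIRST(S): from S::=A N we get {epsilon, do, end, print}; from S::=A we get {epsilon, do, end, print}; from S::=do do we get {do}. So FIRST(S) = {epsilon, do, end, print}.
FIRST(J): from J::=S end we get {do, end, print}. So FIRST(J) = {do, end, print}.
FIRST(A): from A::=J end we get {do, end, print}; from A::=S end print we get {do, end, print}; from A::=epsilon we get {epsilon}. So FIRST(A) = {epsilon, do, end, print}.
FIRST(N): from N::=print N J C we get {print}; from N::=end do we get {end}; from N::=J A end do we get {do, end, print}; from N::=epsilon we get {epsilon}. So FIRST(N) = {epsilon, do, end, print}.
FIRST(C): from C::=J end we get {do, end, print}; from C::=epsilon we get {epsilon}. So FIRST(C) = {epsilon, do, end, print}.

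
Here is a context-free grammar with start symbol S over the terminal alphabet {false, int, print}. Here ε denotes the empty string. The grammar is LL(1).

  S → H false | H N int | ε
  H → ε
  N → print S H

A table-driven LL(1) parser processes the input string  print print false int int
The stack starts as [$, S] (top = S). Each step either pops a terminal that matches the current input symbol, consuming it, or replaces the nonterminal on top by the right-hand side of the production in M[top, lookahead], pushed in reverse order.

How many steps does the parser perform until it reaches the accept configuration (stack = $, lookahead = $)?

step 1: stack=$ S  input=print print false int int $  — expand S → H N int
step 2: stack=$ int N H  input=print print false int int $  — expand H → ε
step 3: stack=$ int N  input=print print false int int $  — expand N → print S H
step 4: stack=$ int H S print  input=print print false int int $  — match print
step 5: stack=$ int H S  input=print false int int $  — expand S → H N int
step 6: stack=$ int H int N H  input=print false int int $  — expand H → ε
step 7: stack=$ int H int N  input=print false int int $  — expand N → print S H
step 8: stack=$ int H int H S print  input=print false int int $  — match print
step 9: stack=$ int H int H S  input=false int int $  — expand S → H false
step 10: stack=$ int H int H false H  input=false int int $  — expand H → ε
step 11: stack=$ int H int H false  input=false int int $  — match false
step 12: stack=$ int H int H  input=int int $  — expand H → ε
step 13: stack=$ int H int  input=int int $  — match int
step 14: stack=$ int H  input=int $  — expand H → ε
step 15: stack=$ int  input=int $  — match int
Accept reached after 15 steps.

15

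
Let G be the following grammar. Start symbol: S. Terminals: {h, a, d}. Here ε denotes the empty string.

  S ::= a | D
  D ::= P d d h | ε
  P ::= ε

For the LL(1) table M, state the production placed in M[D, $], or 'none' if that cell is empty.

FIRST(P) = {ε}
FIRST(D) = {ε, d}  (via P d d h)
FIRST(S) = {ε, a, d}  (via D)
FOLLOW(S) includes $ since S is the start symbol.
FOLLOW(S): S appears on no right-hand side. Thus FOLLOW(S) = {$}.
FOLLOW(D): in S::=D, the suffix after D is empty, so FOLLOW(D) ⊇ FOLLOW(S) = {$}. Thus FOLLOW(D) = {$}.
For D ::= P d d h: FIRST(P d d h) = {d}, so it goes in M[D, t] for t ∈ {d}.
For D ::= ε: FIRST(ε) = {ε}, so it goes in M[D, t] for t ∈ {}; since ε ∈ FIRST, also for every t ∈ FOLLOW(D) = {$}.

D ::= ε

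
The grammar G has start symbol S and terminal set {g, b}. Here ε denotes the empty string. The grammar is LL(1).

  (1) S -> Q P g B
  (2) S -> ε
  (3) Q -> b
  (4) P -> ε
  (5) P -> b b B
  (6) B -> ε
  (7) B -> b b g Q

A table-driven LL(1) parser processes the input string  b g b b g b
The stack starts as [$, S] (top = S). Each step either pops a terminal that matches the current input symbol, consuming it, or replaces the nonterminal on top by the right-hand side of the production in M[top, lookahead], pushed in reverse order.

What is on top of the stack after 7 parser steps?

     Stack      Input          Action
  1  $ S        b g b b g b $  expand S -> Q P g B
  2  $ B g P Q  b g b b g b $  expand Q -> b
  3  $ B g P b  b g b b g b $  match b
  4  $ B g P    g b b g b $    expand P -> ε
  5  $ B g      g b b g b $    match g
  6  $ B        b b g b $      expand B -> b b g Q
  7  $ Q g b b  b b g b $      match b
Stack after step 7: $ Q g b (top = b).

b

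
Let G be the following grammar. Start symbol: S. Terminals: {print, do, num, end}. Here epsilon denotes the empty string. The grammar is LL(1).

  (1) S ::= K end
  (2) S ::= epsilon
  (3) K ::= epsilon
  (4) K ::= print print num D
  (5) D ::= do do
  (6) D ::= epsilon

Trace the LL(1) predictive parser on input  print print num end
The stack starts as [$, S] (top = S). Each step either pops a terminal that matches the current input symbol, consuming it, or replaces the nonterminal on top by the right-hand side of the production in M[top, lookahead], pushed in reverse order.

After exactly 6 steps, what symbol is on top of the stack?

     Stack                    Input                  Action
  1  $ S                      print print num end $  expand S ::= K end
  2  $ end K                  print print num end $  expand K ::= print print num D
  3  $ end D num print print  print print num end $  match print
  4  $ end D num print        print num end $        match print
  5  $ end D num              num end $              match num
  6  $ end D                  end $                  expand D ::= epsilon
Stack after step 6: $ end (top = end).

end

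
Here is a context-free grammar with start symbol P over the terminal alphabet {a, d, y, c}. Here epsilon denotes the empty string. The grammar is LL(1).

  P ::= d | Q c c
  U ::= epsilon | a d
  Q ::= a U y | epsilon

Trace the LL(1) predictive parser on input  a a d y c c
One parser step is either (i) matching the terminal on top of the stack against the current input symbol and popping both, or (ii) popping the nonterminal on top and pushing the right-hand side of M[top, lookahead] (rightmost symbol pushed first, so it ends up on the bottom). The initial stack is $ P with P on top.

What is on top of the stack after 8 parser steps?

step 1: stack=$ P  input=a a d y c c $  — expand P ::= Q c c
step 2: stack=$ c c Q  input=a a d y c c $  — expand Q ::= a U y
step 3: stack=$ c c y U a  input=a a d y c c $  — match a
step 4: stack=$ c c y U  input=a d y c c $  — expand U ::= a d
step 5: stack=$ c c y d a  input=a d y c c $  — match a
step 6: stack=$ c c y d  input=d y c c $  — match d
step 7: stack=$ c c y  input=y c c $  — match y
step 8: stack=$ c c  input=c c $  — match c
Stack after step 8: $ c (top = c).

c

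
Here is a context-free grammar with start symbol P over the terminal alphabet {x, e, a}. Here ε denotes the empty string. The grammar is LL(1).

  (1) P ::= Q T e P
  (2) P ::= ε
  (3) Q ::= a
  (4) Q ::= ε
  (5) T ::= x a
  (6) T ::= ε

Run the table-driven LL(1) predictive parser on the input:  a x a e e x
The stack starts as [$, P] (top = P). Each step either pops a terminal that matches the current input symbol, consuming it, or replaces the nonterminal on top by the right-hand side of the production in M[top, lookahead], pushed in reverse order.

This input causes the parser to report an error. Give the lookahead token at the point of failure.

$

      Stack      Input          Action
   1  $ P        a x a e e x $  expand P ::= Q T e P
   2  $ P e T Q  a x a e e x $  expand Q ::= a
   3  $ P e T a  a x a e e x $  match a
   4  $ P e T    x a e e x $    expand T ::= x a
   5  $ P e a x  x a e e x $    match x
   6  $ P e a    a e e x $      match a
   7  $ P e      e e x $        match e
   8  $ P        e x $          expand P ::= Q T e P
   9  $ P e T Q  e x $          expand Q ::= ε
  10  $ P e T    e x $          expand T ::= ε
  11  $ P e      e x $          match e
  12  $ P        x $            expand P ::= Q T e P
  13  $ P e T Q  x $            expand Q ::= ε
  14  $ P e T    x $            expand T ::= x a
  15  $ P e a x  x $            match x
  16  $ P e a    $              error: top is terminal a but lookahead is $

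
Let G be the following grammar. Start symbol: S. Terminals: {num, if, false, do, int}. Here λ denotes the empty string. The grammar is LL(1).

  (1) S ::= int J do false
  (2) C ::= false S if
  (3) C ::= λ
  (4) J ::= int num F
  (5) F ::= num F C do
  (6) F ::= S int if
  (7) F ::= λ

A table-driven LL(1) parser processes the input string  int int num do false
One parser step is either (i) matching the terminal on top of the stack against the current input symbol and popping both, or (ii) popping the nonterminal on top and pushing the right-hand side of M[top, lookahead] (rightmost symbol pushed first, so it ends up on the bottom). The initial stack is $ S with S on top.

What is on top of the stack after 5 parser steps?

     Stack                 Input                   Action
  1  $ S                   int int num do false $  expand S ::= int J do false
  2  $ false do J int      int int num do false $  match int
  3  $ false do J          int num do false $      expand J ::= int num F
  4  $ false do F num int  int num do false $      match int
  5  $ false do F num      num do false $          match num
Stack after step 5: $ false do F (top = F).

F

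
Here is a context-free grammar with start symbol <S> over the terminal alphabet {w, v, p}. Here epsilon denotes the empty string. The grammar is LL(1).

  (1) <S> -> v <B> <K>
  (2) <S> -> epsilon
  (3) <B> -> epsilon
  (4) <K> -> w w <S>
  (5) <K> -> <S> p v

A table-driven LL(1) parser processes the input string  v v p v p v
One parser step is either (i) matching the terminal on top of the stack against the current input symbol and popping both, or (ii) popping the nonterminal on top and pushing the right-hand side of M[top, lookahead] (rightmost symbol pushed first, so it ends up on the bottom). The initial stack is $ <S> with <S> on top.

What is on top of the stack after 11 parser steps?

      Stack            Input          Action
   1  $ <S>            v v p v p v $  expand <S> -> v <B> <K>
   2  $ <K> <B> v      v v p v p v $  match v
   3  $ <K> <B>        v p v p v $    expand <B> -> epsilon
   4  $ <K>            v p v p v $    expand <K> -> <S> p v
   5  $ v p <S>        v p v p v $    expand <S> -> v <B> <K>
   6  $ v p <K> <B> v  v p v p v $    match v
   7  $ v p <K> <B>    p v p v $      expand <B> -> epsilon
   8  $ v p <K>        p v p v $      expand <K> -> <S> p v
   9  $ v p v p <S>    p v p v $      expand <S> -> epsilon
  10  $ v p v p        p v p v $      match p
  11  $ v p v          v p v $        match v
Stack after step 11: $ v p (top = p).

p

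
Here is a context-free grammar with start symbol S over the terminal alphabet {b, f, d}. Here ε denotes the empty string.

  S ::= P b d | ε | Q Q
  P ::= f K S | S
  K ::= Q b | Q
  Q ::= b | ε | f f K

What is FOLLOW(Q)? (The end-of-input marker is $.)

FIRST(Q) = {ε, b, f}
FIRST(K) = {ε, b, f}  (via Q b, Q)
FIRST(S) = {ε, b, f}  (via P b d, Q Q)
FIRST(P) = {ε, b, f}  (via S)
FOLLOW(S) includes $ since S is the start symbol.
FOLLOW(P): in S::=P b d, P is followed by b d with FIRST {b}. Thus FOLLOW(P) = {b}.
FOLLOW(S): in P::=f K S, the suffix after S is empty, so FOLLOW(S) ⊇ FOLLOW(P) = {b}; in P::=S, the suffix after S is empty, so FOLLOW(S) ⊇ FOLLOW(P) = {b}. Thus FOLLOW(S) = {$, b}.
FOLLOW(K): in P::=f K S, K is followed by S with FIRST {ε, b, f}; in P::=f K S, the suffix after K is nullable, so FOLLOW(K) ⊇ FOLLOW(P) = {b}; in Q::=f f K, the suffix after K is empty, so FOLLOW(K) ⊇ FOLLOW(Q) = {$, b, f}. Thus FOLLOW(K) = {$, b, f}.
FOLLOW(Q): in S::=Q Q (occurrence 1), Q is followed by Q with FIRST {ε, b, f}; in S::=Q Q (occurrence 1), the suffix after Q is nullable, so FOLLOW(Q) ⊇ FOLLOW(S) = {$, b}; in S::=Q Q (occurrence 2), the suffix after Q is empty, so FOLLOW(Q) ⊇ FOLLOW(S) = {$, b}; in K::=Q b, Q is followed by b with FIRST {b}; in K::=Q, the suffix after Q is empty, so FOLLOW(Q) ⊇ FOLLOW(K) = {$, b, f}. Thus FOLLOW(Q) = {$, b, f}.

{$, b, f}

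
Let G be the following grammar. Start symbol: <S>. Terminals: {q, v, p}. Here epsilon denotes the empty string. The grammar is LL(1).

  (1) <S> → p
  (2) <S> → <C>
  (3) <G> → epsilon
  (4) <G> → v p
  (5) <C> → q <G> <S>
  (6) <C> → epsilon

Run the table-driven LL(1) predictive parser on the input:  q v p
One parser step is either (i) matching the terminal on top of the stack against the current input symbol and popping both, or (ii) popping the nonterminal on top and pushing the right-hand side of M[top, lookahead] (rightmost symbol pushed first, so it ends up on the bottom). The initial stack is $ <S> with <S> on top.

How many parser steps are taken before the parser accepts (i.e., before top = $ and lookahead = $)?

8

     Stack        Input    Action
  1  $ <S>        q v p $  expand <S> → <C>
  2  $ <C>        q v p $  expand <C> → q <G> <S>
  3  $ <S> <G> q  q v p $  match q
  4  $ <S> <G>    v p $    expand <G> → v p
  5  $ <S> p v    v p $    match v
  6  $ <S> p      p $      match p
  7  $ <S>        $        expand <S> → <C>
  8  $ <C>        $        expand <C> → epsilon
Accept reached after 8 steps.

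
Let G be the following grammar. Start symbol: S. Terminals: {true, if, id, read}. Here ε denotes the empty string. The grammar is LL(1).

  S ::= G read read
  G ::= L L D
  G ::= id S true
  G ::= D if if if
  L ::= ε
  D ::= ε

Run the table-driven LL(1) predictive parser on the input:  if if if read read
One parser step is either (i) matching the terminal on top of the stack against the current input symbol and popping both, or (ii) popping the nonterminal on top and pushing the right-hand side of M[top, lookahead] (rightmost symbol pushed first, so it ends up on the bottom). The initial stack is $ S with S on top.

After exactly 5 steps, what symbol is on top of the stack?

if

     Stack                   Input                 Action
  1  $ S                     if if if read read $  expand S ::= G read read
  2  $ read read G           if if if read read $  expand G ::= D if if if
  3  $ read read if if if D  if if if read read $  expand D ::= ε
  4  $ read read if if if    if if if read read $  match if
  5  $ read read if if       if if read read $     match if
Stack after step 5: $ read read if (top = if).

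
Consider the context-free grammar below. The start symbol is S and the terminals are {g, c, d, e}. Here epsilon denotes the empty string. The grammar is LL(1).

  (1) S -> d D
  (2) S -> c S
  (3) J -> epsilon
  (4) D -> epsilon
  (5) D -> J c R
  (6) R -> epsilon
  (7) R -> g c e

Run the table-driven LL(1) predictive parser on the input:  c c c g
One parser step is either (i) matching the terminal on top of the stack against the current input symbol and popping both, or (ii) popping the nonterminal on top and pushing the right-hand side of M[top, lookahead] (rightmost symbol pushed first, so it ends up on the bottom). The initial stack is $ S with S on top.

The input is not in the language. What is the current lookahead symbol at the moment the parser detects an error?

g

     Stack  Input      Action
  1  $ S    c c c g $  expand S -> c S
  2  $ S c  c c c g $  match c
  3  $ S    c c g $    expand S -> c S
  4  $ S c  c c g $    match c
  5  $ S    c g $      expand S -> c S
  6  $ S c  c g $      match c
  7  $ S    g $        error: M[S, g] is empty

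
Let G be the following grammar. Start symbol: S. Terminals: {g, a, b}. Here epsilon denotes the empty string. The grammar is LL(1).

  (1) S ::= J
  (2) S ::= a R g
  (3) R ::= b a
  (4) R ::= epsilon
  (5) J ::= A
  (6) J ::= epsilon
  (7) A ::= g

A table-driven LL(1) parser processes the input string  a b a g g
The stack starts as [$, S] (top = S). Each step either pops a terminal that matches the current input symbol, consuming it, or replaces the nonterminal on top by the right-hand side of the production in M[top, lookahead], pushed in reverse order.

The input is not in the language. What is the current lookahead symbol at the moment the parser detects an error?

g

     Stack    Input        Action
  1  $ S      a b a g g $  expand S ::= a R g
  2  $ g R a  a b a g g $  match a
  3  $ g R    b a g g $    expand R ::= b a
  4  $ g a b  b a g g $    match b
  5  $ g a    a g g $      match a
  6  $ g      g g $        match g
  7  $        g $          error: stack empty but input remains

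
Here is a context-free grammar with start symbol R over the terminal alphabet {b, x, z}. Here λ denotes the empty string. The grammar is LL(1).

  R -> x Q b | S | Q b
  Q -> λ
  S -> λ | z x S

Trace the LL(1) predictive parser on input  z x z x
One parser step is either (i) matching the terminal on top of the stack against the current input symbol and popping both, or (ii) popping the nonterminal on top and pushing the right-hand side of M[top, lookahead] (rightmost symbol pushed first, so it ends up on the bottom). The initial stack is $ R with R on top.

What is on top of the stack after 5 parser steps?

step 1: stack=$ R  input=z x z x $  — expand R -> S
step 2: stack=$ S  input=z x z x $  — expand S -> z x S
step 3: stack=$ S x z  input=z x z x $  — match z
step 4: stack=$ S x  input=x z x $  — match x
step 5: stack=$ S  input=z x $  — expand S -> z x S
Stack after step 5: $ S x z (top = z).

z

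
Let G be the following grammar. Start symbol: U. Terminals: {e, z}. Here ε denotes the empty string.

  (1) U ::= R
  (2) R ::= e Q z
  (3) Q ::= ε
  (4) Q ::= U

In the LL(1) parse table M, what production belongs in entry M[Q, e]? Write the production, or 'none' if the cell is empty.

Q ::= U

FIRST(R) = {e}
FIRST(U) = {e}  (via R)
FIRST(Q) = {ε, e}  (via U)
FOLLOW(U) includes $ since U is the start symbol.
FOLLOW(Q): in R::=e Q z, Q is followed by z with FIRST {z}. Thus FOLLOW(Q) = {z}.
For Q ::= ε: FIRST(ε) = {ε}, so it goes in M[Q, t] for t ∈ {}; since ε ∈ FIRST, also for every t ∈ FOLLOW(Q) = {z}.
For Q ::= U: FIRST(U) = {e}, so it goes in M[Q, t] for t ∈ {e}.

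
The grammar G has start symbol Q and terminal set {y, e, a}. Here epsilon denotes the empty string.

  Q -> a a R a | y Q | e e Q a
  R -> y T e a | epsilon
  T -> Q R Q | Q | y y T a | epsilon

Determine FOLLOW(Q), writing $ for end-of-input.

FIRST(Q) = {a, e, y}
FIRST(R) = {epsilon, y}
FIRST(T) = {epsilon, a, e, y}  (via Q R Q, Q)
FOLLOW(Q) includes $ since Q is the start symbol.
FOLLOW(R): in Q->a a R a, R is followed by a with FIRST {a}; in T->Q R Q, R is followed by Q with FIRST {a, e, y}. Thus FOLLOW(R) = {a, e, y}.
FOLLOW(T): in R->y T e a, T is followed by e a with FIRST {e}; in T->y y T a, T is followed by a with FIRST {a}. Thus FOLLOW(T) = {a, e}.
FOLLOW(Q): in Q->y Q, the suffix after Q is empty (adds nothing new); in Q->e e Q a, Q is followed by a with FIRST {a}; in T->Q R Q (occurrence 1), Q is followed by R Q with FIRST {a, e, y}; in T->Q R Q (occurrence 2), the suffix after Q is empty, so FOLLOW(Q) ⊇ FOLLOW(T) = {a, e}; in T->Q, the suffix after Q is empty, so FOLLOW(Q) ⊇ FOLLOW(T) = {a, e}. Thus FOLLOW(Q) = {$, a, e, y}.

{$, a, e, y}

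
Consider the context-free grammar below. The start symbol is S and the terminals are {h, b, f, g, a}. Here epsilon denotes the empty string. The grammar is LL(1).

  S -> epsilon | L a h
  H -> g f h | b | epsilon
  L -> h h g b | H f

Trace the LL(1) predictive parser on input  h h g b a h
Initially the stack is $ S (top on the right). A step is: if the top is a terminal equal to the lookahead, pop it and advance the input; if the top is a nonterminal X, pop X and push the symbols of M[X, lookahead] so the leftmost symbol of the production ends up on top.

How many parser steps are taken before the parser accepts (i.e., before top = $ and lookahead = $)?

8

     Stack          Input          Action
  1  $ S            h h g b a h $  expand S -> L a h
  2  $ h a L        h h g b a h $  expand L -> h h g b
  3  $ h a b g h h  h h g b a h $  match h
  4  $ h a b g h    h g b a h $    match h
  5  $ h a b g      g b a h $      match g
  6  $ h a b        b a h $        match b
  7  $ h a          a h $          match a
  8  $ h            h $            match h
Accept reached after 8 steps.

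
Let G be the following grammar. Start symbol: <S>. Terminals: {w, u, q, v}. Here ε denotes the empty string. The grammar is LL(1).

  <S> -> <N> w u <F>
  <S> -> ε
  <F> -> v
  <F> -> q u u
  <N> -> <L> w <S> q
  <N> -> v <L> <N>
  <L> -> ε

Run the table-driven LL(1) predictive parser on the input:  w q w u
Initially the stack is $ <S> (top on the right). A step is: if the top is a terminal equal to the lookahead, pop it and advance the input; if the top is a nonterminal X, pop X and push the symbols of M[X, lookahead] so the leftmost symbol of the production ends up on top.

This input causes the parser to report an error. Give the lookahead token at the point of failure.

     Stack                  Input      Action
  1  $ <S>                  w q w u $  expand <S> -> <N> w u <F>
  2  $ <F> u w <N>          w q w u $  expand <N> -> <L> w <S> q
  3  $ <F> u w q <S> w <L>  w q w u $  expand <L> -> ε
  4  $ <F> u w q <S> w      w q w u $  match w
  5  $ <F> u w q <S>        q w u $    expand <S> -> ε
  6  $ <F> u w q            q w u $    match q
  7  $ <F> u w              w u $      match w
  8  $ <F> u                u $        match u
  9  $ <F>                  $          error: M[<F>, $] is empty

$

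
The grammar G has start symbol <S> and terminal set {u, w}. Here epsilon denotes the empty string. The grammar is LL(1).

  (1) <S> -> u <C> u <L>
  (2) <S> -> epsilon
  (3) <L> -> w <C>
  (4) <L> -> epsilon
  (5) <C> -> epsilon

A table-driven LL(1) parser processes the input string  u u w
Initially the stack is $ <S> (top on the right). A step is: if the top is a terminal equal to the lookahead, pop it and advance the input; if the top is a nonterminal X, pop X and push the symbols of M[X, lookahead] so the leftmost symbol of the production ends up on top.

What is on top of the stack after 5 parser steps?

step 1: stack=$ <S>  input=u u w $  — expand <S> -> u <C> u <L>
step 2: stack=$ <L> u <C> u  input=u u w $  — match u
step 3: stack=$ <L> u <C>  input=u w $  — expand <C> -> epsilon
step 4: stack=$ <L> u  input=u w $  — match u
step 5: stack=$ <L>  input=w $  — expand <L> -> w <C>
Stack after step 5: $ <C> w (top = w).

w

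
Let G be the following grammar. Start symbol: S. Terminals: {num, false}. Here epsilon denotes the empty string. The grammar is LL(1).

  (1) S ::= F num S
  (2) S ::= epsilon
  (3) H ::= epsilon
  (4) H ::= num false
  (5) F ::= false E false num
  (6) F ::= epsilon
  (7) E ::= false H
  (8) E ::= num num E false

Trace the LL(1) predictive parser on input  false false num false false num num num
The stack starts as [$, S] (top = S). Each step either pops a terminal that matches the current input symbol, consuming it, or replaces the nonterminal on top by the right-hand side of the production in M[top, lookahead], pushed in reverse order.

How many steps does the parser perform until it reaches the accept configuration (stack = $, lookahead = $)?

step 1: stack=$ S  input=false false num false false num num num $  — expand S ::= F num S
step 2: stack=$ S num F  input=false false num false false num num num $  — expand F ::= false E false num
step 3: stack=$ S num num false E false  input=false false num false false num num num $  — match false
step 4: stack=$ S num num false E  input=false num false false num num num $  — expand E ::= false H
step 5: stack=$ S num num false H false  input=false num false false num num num $  — match false
step 6: stack=$ S num num false H  input=num false false num num num $  — expand H ::= num false
step 7: stack=$ S num num false false num  input=num false false num num num $  — match num
step 8: stack=$ S num num false false  input=false false num num num $  — match false
step 9: stack=$ S num num false  input=false num num num $  — match false
step 10: stack=$ S num num  input=num num num $  — match num
step 11: stack=$ S num  input=num num $  — match num
step 12: stack=$ S  input=num $  — expand S ::= F num S
step 13: stack=$ S num F  input=num $  — expand F ::= epsilon
step 14: stack=$ S num  input=num $  — match num
step 15: stack=$ S  input=$  — expand S ::= epsilon
Accept reached after 15 steps.

15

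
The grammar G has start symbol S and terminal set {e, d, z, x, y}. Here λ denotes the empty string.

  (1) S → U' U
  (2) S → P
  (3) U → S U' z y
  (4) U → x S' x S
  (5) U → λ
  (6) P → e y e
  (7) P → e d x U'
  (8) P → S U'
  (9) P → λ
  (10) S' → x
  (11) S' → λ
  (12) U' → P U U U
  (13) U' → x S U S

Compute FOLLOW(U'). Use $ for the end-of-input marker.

FIRST(S'): from S'→x we get {x}; from S'→λ we get {λ}. So FIRST(S') = {λ, x}.
FIRST(S): from S→U' U we get {λ, e, x, z}; from S→P we get {λ, e, x, z}. So FIRST(S) = {λ, e, x, z}.
FIRST(U): from U→S U' z y we get {e, x, z}; from U→x S' x S we get {x}; from U→λ we get {λ}. So FIRST(U) = {λ, e, x, z}.
FIRST(P): from P→e y e we get {e}; from P→e d x U' we get {e}; from P→S U' we get {λ, e, x, z}; from P→λ we get {λ}. So FIRST(P) = {λ, e, x, z}.
FIRST(U'): from U'→P U U U we get {λ, e, x, z}; from U'→x S U S we get {x}. So FIRST(U') = {λ, e, x, z}.
FOLLOW(S) includes $ since S is the start symbol.
FOLLOW(S'): in U→x S' x S, S' is followed by x S with FIRST {x}. Thus FOLLOW(S') = {x}.
FOLLOW(S): in U→S U' z y, S is followed by U' z y with FIRST {e, x, z}; in U→x S' x S, the suffix after S is empty, so FOLLOW(S) ⊇ FOLLOW(U) = {$, e, x, z}; in P→S U', S is followed by U' with FIRST {λ, e, x, z}; in P→S U', the suffix after S is nullable, so FOLLOW(S) ⊇ FOLLOW(P) = {$, e, x, z}; in U'→x S U S (occurrence 1), S is followed by U S with FIRST {λ, e, x, z}; in U'→x S U S (occurrence 1), the suffix after S is nullable, so FOLLOW(S) ⊇ FOLLOW(U') = {$, e, x, z}; in U'→x S U S (occurrence 2), the suffix after S is empty, so FOLLOW(S) ⊇ FOLLOW(U') = {$, e, x, z}. Thus FOLLOW(S) = {$, e, x, z}.
FOLLOW(U): in S→U' U, the suffix after U is empty, so FOLLOW(U) ⊇ FOLLOW(S) = {$, e, x, z}; in U'→P U U U (occurrence 1), U is followed by U U with FIRST {λ, e, x, z}; in U'→P U U U (occurrence 1), the suffix after U is nullable, so FOLLOW(U) ⊇ FOLLOW(U') = {$, e, x, z}; in U'→P U U U (occurrence 2), U is followed by U with FIRST {λ, e, x, z}; in U'→P U U U (occurrence 2), the suffix after U is nullable, so FOLLOW(U) ⊇ FOLLOW(U') = {$, e, x, z}; in U'→P U U U (occurrence 3), the suffix after U is empty, so FOLLOW(U) ⊇ FOLLOW(U') = {$, e, x, z}; in U'→x S U S, U is followed by S with FIRST {λ, e, x, z}; in U'→x S U S, the suffix after U is nullable, so FOLLOW(U) ⊇ FOLLOW(U') = {$, e, x, z}. Thus FOLLOW(U) = {$, e, x, z}.
FOLLOW(P): in S→P, the suffix after P is empty, so FOLLOW(P) ⊇ FOLLOW(S) = {$, e, x, z}; in U'→P U U U, P is followed by U U U with FIRST {λ, e, x, z}; in U'→P U U U, the suffix after P is nullable, so FOLLOW(P) ⊇ FOLLOW(U') = {$, e, x, z}. Thus FOLLOW(P) = {$, e, x, z}.
FOLLOW(U'): in S→U' U, U' is followed by U with FIRST {λ, e, x, z}; in S→U' U, the suffix after U' is nullable, so FOLLOW(U') ⊇ FOLLOW(S) = {$, e, x, z}; in U→S U' z y, U' is followed by z y with FIRST {z}; in P→e d x U', the suffix after U' is empty, so FOLLOW(U') ⊇ FOLLOW(P) = {$, e, x, z}; in P→S U', the suffix after U' is empty, so FOLLOW(U') ⊇ FOLLOW(P) = {$, e, x, z}. Thus FOLLOW(U') = {$, e, x, z}.

{$, e, x, z}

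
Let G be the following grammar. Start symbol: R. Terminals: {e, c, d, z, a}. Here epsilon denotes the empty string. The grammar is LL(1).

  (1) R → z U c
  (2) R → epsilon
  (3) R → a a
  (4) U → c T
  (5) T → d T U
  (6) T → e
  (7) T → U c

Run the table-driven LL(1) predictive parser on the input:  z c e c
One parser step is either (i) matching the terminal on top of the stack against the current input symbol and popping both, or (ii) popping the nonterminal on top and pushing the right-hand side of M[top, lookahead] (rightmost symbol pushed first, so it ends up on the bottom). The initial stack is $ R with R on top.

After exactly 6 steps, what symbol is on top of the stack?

     Stack    Input      Action
  1  $ R      z c e c $  expand R → z U c
  2  $ c U z  z c e c $  match z
  3  $ c U    c e c $    expand U → c T
  4  $ c T c  c e c $    match c
  5  $ c T    e c $      expand T → e
  6  $ c e    e c $      match e
Stack after step 6: $ c (top = c).

c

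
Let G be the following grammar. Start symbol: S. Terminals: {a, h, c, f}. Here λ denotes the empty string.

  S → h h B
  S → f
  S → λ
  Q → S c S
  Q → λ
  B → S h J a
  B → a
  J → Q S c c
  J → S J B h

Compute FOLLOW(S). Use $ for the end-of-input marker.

{$, c, f, h}

FIRST(S): from S→h h B we get {h}; from S→f we get {f}; from S→λ we get {λ}. So FIRST(S) = {λ, f, h}.
FIRST(Q): from Q→S c S we get {c, f, h}; from Q→λ we get {λ}. So FIRST(Q) = {λ, c, f, h}.
FIRST(B): from B→S h J a we get {f, h}; from B→a we get {a}. So FIRST(B) = {a, f, h}.
FIRST(J): from J→Q S c c we get {c, f, h}; from J→S J B h we get {c, f, h}. So FIRST(J) = {c, f, h}.
FOLLOW(S) includes $ since S is the start symbol.
FOLLOW(Q): in J→Q S c c, Q is followed by S c c with FIRST {c, f, h}. Thus FOLLOW(Q) = {c, f, h}.
FOLLOW(S): in Q→S c S (occurrence 1), S is followed by c S with FIRST {c}; in Q→S c S (occurrence 2), the suffix after S is empty, so FOLLOW(S) ⊇ FOLLOW(Q) = {c, f, h}; in B→S h J a, S is followed by h J a with FIRST {h}; in J→Q S c c, S is followed by c c with FIRST {c}; in J→S J B h, S is followed by J B h with FIRST {c, f, h}. Thus FOLLOW(S) = {$, c, f, h}.
FOLLOW(B): in S→h h B, the suffix after B is empty, so FOLLOW(B) ⊇ FOLLOW(S) = {$, c, f, h}; in J→S J B h, B is followed by h with FIRST {h}. Thus FOLLOW(B) = {$, c, f, h}.
FOLLOW(J): in B→S h J a, J is followed by a with FIRST {a}; in J→S J B h, J is followed by B h with FIRST {a, f, h}. Thus FOLLOW(J) = {a, f, h}.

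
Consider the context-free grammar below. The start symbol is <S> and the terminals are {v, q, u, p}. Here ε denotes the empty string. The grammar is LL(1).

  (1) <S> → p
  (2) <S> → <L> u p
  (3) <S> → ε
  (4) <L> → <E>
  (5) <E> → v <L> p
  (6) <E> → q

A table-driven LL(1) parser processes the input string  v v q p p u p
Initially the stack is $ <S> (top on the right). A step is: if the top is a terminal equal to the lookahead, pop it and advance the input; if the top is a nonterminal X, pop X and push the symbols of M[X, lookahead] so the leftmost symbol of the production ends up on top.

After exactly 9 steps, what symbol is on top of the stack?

step 1: stack=$ <S>  input=v v q p p u p $  — expand <S> → <L> u p
step 2: stack=$ p u <L>  input=v v q p p u p $  — expand <L> → <E>
step 3: stack=$ p u <E>  input=v v q p p u p $  — expand <E> → v <L> p
step 4: stack=$ p u p <L> v  input=v v q p p u p $  — match v
step 5: stack=$ p u p <L>  input=v q p p u p $  — expand <L> → <E>
step 6: stack=$ p u p <E>  input=v q p p u p $  — expand <E> → v <L> p
step 7: stack=$ p u p p <L> v  input=v q p p u p $  — match v
step 8: stack=$ p u p p <L>  input=q p p u p $  — expand <L> → <E>
step 9: stack=$ p u p p <E>  input=q p p u p $  — expand <E> → q
Stack after step 9: $ p u p p q (top = q).

q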